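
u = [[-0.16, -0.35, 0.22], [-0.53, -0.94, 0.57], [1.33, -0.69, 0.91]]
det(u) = -0.005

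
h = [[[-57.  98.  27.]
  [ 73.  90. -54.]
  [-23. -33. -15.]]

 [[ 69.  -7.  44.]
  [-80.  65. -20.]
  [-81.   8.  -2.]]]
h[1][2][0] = -81.0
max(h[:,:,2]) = 44.0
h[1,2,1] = 8.0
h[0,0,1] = 98.0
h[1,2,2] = -2.0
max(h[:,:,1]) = 98.0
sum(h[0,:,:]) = 106.0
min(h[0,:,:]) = -57.0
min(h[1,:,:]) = -81.0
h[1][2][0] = -81.0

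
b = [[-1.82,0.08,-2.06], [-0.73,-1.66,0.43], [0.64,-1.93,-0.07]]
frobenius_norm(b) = 3.90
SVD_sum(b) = [[-1.6, 1.01, -1.72],[0.31, -0.19, 0.33],[0.70, -0.44, 0.75]] + [[-0.33, -0.92, -0.24], [-0.54, -1.52, -0.39], [-0.51, -1.44, -0.37]] + [[0.1, -0.01, -0.10], [-0.50, 0.05, 0.49], [0.46, -0.05, -0.45]]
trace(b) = -3.55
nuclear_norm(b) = 6.29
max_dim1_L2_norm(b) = 2.75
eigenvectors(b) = [[0.78+0.00j, (-0.66+0j), -0.66-0.00j], [0.58+0.00j, 0.29-0.22j, 0.29+0.22j], [0.26+0.00j, (0.42+0.5j), 0.42-0.50j]]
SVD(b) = [[0.90,0.4,0.15],[-0.17,0.66,-0.73],[-0.39,0.63,0.67]] @ diag([2.8313567917134765, 2.4969773904418, 0.9611049004351357]) @ [[-0.62, 0.40, -0.67], [-0.33, -0.92, -0.24], [0.71, -0.07, -0.7]]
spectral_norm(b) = 2.83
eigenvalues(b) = [(-2.45+0j), (-0.55+1.57j), (-0.55-1.57j)]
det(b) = -6.79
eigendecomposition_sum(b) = [[-1.09+0.00j, (-1.53+0j), -0.67+0.00j], [-0.81+0.00j, -1.13+0.00j, -0.50+0.00j], [(-0.36+0j), -0.51+0.00j, -0.22+0.00j]] + [[(-0.36+0.36j), (0.8-0.27j), -0.70-0.48j], [(0.04-0.28j), (-0.26+0.38j), 0.46-0.02j], [0.50+0.04j, (-0.71-0.43j), (0.08+0.83j)]] + [[-0.36-0.36j, 0.80+0.27j, (-0.7+0.48j)],[0.04+0.28j, -0.26-0.38j, 0.46+0.02j],[(0.5-0.04j), -0.71+0.43j, (0.08-0.83j)]]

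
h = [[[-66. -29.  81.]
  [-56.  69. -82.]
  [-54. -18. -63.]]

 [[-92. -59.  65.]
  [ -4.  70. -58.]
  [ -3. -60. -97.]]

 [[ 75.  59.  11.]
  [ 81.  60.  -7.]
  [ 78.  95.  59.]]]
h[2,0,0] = 75.0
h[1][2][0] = -3.0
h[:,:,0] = [[-66.0, -56.0, -54.0], [-92.0, -4.0, -3.0], [75.0, 81.0, 78.0]]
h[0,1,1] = 69.0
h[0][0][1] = -29.0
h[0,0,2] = 81.0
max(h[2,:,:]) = 95.0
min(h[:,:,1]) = -60.0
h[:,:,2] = [[81.0, -82.0, -63.0], [65.0, -58.0, -97.0], [11.0, -7.0, 59.0]]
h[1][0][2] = 65.0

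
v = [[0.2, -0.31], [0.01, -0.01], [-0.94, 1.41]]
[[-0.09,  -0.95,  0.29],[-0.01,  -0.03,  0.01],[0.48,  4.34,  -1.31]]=v@[[-2.03,-0.43,-0.17], [-1.01,2.79,-1.04]]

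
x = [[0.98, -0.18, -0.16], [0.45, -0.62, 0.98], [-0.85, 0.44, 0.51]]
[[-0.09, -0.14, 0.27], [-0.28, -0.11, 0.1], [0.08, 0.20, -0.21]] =x@[[-0.08, -0.1, 0.29], [0.18, 0.2, 0.06], [-0.13, 0.06, 0.01]]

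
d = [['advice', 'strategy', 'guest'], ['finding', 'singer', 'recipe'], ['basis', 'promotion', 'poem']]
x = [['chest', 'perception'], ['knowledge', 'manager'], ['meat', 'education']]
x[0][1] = 'perception'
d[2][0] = 'basis'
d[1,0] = 'finding'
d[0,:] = ['advice', 'strategy', 'guest']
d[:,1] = ['strategy', 'singer', 'promotion']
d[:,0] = ['advice', 'finding', 'basis']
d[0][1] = 'strategy'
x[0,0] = 'chest'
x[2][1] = 'education'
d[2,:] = ['basis', 'promotion', 'poem']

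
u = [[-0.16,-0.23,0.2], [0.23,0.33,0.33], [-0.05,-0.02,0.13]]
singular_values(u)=[0.53, 0.35, 0.03]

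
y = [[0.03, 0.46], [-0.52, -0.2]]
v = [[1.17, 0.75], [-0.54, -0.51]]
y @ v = [[-0.21, -0.21], [-0.5, -0.29]]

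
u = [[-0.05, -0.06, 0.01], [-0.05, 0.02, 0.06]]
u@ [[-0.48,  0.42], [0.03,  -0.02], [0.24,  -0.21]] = [[0.02, -0.02], [0.04, -0.03]]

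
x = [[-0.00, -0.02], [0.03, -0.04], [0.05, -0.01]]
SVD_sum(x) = [[0.01,-0.01], [0.04,-0.03], [0.04,-0.03]] + [[-0.01, -0.01],[-0.01, -0.01],[0.01, 0.02]]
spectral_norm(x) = 0.07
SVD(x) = [[0.17, -0.54], [0.7, -0.52], [0.69, 0.66]] @ diag([0.06760197831661534, 0.030495450934194604]) @ [[0.82, -0.57], [0.57, 0.82]]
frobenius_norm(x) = 0.07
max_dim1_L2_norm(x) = 0.05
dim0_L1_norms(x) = [0.08, 0.07]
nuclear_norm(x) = 0.10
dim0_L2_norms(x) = [0.06, 0.05]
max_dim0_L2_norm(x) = 0.06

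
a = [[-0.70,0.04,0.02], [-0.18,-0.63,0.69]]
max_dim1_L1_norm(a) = 1.5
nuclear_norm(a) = 1.65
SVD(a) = [[0.25, 0.97], [0.97, -0.25]] @ diag([0.9669762545704252, 0.6799683250688607]) @ [[-0.36, -0.62, 0.7], [-0.93, 0.29, -0.23]]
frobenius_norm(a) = 1.18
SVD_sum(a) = [[-0.09,-0.15,0.17], [-0.34,-0.58,0.65]] + [[-0.61, 0.19, -0.15], [0.16, -0.05, 0.04]]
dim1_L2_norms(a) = [0.7, 0.95]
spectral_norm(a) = 0.97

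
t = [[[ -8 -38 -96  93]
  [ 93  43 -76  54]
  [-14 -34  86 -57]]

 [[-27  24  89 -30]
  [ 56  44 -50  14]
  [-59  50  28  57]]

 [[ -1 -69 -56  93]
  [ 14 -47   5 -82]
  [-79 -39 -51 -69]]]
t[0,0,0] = -8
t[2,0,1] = -69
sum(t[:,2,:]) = -181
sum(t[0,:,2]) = -86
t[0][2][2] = 86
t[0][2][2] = 86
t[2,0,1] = -69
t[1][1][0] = 56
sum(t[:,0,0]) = -36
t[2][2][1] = -39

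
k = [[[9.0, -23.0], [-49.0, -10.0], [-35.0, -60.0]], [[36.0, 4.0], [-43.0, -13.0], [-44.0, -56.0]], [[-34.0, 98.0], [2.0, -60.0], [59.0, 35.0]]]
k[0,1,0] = -49.0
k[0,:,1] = [-23.0, -10.0, -60.0]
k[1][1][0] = -43.0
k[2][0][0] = -34.0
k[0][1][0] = -49.0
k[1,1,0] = -43.0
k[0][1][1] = -10.0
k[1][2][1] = -56.0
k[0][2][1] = -60.0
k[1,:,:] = [[36.0, 4.0], [-43.0, -13.0], [-44.0, -56.0]]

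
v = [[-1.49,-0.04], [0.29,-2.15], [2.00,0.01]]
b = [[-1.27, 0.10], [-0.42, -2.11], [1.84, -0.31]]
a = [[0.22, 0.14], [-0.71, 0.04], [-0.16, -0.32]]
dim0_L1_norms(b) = [3.53, 2.52]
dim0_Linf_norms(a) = [0.71, 0.32]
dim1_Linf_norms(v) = [1.49, 2.15, 2.0]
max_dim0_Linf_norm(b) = 2.11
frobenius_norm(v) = 3.31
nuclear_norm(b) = 4.41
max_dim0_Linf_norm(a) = 0.71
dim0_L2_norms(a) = [0.76, 0.35]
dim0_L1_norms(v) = [3.78, 2.2]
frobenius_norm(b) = 3.12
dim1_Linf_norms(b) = [1.27, 2.11, 1.84]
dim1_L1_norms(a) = [0.36, 0.75, 0.48]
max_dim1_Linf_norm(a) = 0.71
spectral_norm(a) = 0.76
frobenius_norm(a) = 0.84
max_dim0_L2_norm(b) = 2.27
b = v + a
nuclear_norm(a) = 1.11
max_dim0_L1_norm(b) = 3.53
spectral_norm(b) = 2.29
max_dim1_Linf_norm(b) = 2.11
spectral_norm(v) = 2.54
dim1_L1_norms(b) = [1.37, 2.53, 2.15]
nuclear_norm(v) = 4.66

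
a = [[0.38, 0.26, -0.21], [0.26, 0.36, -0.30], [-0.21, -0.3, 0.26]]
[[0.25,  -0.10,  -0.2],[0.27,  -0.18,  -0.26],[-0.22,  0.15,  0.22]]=a @ [[0.32, 0.17, -0.08], [0.31, -0.72, -0.62], [-0.24, -0.13, 0.05]]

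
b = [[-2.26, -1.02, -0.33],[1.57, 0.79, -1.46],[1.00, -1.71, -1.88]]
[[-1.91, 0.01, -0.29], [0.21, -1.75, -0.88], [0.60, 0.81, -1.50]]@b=[[4.04, 2.45, 1.16], [-4.10, -0.09, 4.14], [-1.58, 2.59, 1.44]]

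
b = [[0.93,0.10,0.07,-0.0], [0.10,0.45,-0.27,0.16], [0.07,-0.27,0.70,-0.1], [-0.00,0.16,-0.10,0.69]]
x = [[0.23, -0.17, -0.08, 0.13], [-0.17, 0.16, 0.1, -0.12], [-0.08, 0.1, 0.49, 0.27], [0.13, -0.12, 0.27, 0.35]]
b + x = [[1.16, -0.07, -0.01, 0.13],  [-0.07, 0.61, -0.17, 0.04],  [-0.01, -0.17, 1.19, 0.17],  [0.13, 0.04, 0.17, 1.04]]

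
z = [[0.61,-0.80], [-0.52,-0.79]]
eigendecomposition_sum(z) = [[0.75,  -0.36], [-0.24,  0.11]] + [[-0.14,-0.44], [-0.28,-0.90]]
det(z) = -0.90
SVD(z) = [[0.77, 0.64], [0.64, -0.77]] @ diag([1.128514247435388, 0.795647907893523]) @ [[0.12, -0.99],[0.99, 0.12]]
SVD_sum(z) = [[0.11, -0.86], [0.09, -0.72]] + [[0.5, 0.06], [-0.61, -0.07]]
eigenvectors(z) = [[0.95, 0.44],  [-0.30, 0.90]]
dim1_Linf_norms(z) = [0.8, 0.79]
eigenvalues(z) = [0.86, -1.04]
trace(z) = -0.18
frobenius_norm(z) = 1.38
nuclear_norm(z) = 1.92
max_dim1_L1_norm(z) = 1.41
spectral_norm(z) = 1.13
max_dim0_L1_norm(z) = 1.59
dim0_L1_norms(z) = [1.13, 1.59]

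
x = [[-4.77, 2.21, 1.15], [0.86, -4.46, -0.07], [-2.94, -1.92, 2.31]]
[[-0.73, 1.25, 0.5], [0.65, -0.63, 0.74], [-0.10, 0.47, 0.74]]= x @ [[0.08, -0.21, -0.24],[-0.13, 0.10, -0.21],[-0.05, 0.02, -0.16]]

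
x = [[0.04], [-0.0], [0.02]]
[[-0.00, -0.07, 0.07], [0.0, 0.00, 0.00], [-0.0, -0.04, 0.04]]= x@[[-0.05, -1.86, 1.84]]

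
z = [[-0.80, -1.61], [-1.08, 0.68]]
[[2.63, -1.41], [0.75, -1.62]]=z @ [[-1.31, 1.56], [-0.98, 0.1]]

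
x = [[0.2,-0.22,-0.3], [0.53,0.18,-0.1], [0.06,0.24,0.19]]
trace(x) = 0.57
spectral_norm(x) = 0.61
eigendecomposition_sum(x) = [[(0.1+0.18j), (-0.11+0.11j), -0.15+0.01j], [0.27-0.05j, (0.09+0.19j), -0.05+0.19j], [0.03-0.16j, (0.12-0.01j), (0.09+0.07j)]] + [[0.10-0.18j, (-0.11-0.11j), (-0.15-0.01j)], [0.27+0.05j, (0.09-0.19j), -0.05-0.19j], [(0.03+0.16j), 0.12+0.01j, (0.09-0.07j)]] + [[0.00-0.00j, -0.00+0.00j, -0j], [(-0+0j), 0.00-0.00j, -0.00+0.00j], [-0j, (-0+0j), 0.00-0.00j]]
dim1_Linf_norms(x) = [0.3, 0.53, 0.24]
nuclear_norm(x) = 1.09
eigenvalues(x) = [(0.28+0.43j), (0.28-0.43j), 0j]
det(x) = 0.00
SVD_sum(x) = [[0.25,0.03,-0.09], [0.51,0.07,-0.19], [0.02,0.0,-0.01]] + [[-0.05, -0.25, -0.21], [0.02, 0.11, 0.09], [0.04, 0.24, 0.20]] + [[0.0,-0.0,0.00], [-0.0,0.00,-0.0], [0.00,-0.0,0.0]]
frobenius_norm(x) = 0.77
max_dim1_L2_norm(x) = 0.57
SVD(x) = [[-0.43, 0.69, 0.58], [-0.90, -0.31, -0.30], [-0.03, -0.65, 0.76]] @ diag([0.6096105635256183, 0.4768380389936599, 0.0006673879372093417]) @ [[-0.93, -0.12, 0.35],[-0.14, -0.76, -0.63],[0.35, -0.63, 0.69]]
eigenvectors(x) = [[(0.17+0.51j), (0.17-0.51j), (0.34+0j)], [0.72+0.00j, (0.72-0j), (-0.63+0j)], [0.16-0.39j, 0.16+0.39j, 0.69+0.00j]]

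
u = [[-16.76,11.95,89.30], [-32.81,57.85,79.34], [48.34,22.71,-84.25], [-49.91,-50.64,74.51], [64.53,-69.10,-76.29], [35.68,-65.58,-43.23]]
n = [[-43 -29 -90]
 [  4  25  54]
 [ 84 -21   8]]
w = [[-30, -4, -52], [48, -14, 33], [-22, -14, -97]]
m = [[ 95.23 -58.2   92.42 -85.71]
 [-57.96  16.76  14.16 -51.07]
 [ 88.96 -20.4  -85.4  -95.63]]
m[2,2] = -85.4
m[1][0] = -57.96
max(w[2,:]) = -14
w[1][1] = -14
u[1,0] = -32.81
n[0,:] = [-43, -29, -90]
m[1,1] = 16.76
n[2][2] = 8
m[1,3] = -51.07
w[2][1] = -14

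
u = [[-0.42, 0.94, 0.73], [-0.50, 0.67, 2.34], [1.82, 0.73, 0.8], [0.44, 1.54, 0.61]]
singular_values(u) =[3.13, 2.03, 1.13]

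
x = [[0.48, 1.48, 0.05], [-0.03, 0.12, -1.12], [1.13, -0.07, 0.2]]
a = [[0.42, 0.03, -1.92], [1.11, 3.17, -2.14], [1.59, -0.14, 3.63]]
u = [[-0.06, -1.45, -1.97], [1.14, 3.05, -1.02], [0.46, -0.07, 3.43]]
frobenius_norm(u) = 5.44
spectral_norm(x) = 1.61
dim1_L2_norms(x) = [1.56, 1.13, 1.15]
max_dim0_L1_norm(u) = 6.42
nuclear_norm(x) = 3.80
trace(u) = 6.42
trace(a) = 7.22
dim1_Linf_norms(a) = [1.92, 3.17, 3.63]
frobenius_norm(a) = 5.95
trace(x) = 0.80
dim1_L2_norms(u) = [2.45, 3.41, 3.46]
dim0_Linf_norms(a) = [1.59, 3.17, 3.63]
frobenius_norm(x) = 2.24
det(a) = 14.46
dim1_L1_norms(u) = [3.48, 5.21, 3.96]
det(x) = -1.90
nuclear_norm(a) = 9.03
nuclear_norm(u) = 8.23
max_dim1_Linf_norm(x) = 1.48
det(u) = 8.65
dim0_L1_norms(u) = [1.66, 4.57, 6.42]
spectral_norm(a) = 5.01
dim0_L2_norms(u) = [1.23, 3.38, 4.08]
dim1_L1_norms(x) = [2.01, 1.27, 1.4]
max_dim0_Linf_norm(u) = 3.43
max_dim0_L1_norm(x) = 1.67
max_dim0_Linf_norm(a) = 3.63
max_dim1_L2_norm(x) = 1.56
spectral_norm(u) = 4.09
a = x + u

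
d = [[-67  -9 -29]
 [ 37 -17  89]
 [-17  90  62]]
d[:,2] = [-29, 89, 62]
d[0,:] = [-67, -9, -29]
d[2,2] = 62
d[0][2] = -29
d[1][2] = 89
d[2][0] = -17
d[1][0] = 37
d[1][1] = -17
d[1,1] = -17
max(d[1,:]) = 89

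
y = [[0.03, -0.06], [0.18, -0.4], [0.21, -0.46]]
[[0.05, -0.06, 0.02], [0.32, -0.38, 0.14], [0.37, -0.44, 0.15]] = y @ [[1.28, -1.11, -1.17], [-0.23, 0.44, -0.87]]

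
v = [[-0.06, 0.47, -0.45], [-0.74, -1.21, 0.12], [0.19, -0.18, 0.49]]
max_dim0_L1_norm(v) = 1.86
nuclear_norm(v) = 2.27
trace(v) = -0.78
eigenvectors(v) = [[-0.44,  0.73,  -0.55], [0.88,  -0.59,  0.34], [0.18,  -0.34,  0.76]]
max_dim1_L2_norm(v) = 1.42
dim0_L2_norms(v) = [0.77, 1.31, 0.68]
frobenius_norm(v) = 1.66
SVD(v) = [[0.32, 0.61, 0.72], [-0.94, 0.3, 0.16], [-0.12, -0.73, 0.67]] @ diag([1.496807496649071, 0.7203747057732773, 0.04824522004517302]) @ [[0.44, 0.87, -0.21], [-0.55, 0.08, -0.83], [-0.71, 0.48, 0.52]]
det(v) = 0.05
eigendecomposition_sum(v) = [[0.63, 0.69, 0.15], [-1.27, -1.38, -0.31], [-0.27, -0.29, -0.07]] + [[-0.54,-0.21,-0.3], [0.44,0.17,0.25], [0.25,0.1,0.14]] + [[-0.15, -0.01, -0.30], [0.09, 0.01, 0.18], [0.2, 0.01, 0.41]]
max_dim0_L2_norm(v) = 1.31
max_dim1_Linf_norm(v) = 1.21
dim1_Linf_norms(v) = [0.47, 1.21, 0.49]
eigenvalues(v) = [-0.82, -0.23, 0.27]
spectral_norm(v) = 1.50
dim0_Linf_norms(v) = [0.74, 1.21, 0.49]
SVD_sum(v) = [[0.21, 0.42, -0.1], [-0.61, -1.23, 0.3], [-0.08, -0.16, 0.04]] + [[-0.24,  0.03,  -0.37],[-0.12,  0.02,  -0.18],[0.29,  -0.04,  0.44]] + [[-0.02, 0.02, 0.02], [-0.01, 0.00, 0.00], [-0.02, 0.02, 0.02]]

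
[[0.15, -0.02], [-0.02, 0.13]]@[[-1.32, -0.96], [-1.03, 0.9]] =[[-0.18, -0.16], [-0.11, 0.14]]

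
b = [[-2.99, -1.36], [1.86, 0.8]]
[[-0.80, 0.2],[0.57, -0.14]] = b @ [[0.99, -0.25], [-1.59, 0.4]]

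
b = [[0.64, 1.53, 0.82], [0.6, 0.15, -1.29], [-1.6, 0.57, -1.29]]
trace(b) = -0.50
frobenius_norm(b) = 3.17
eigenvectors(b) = [[-0.74+0.00j, -0.06-0.49j, (-0.06+0.49j)], [(-0.6+0j), (0.18+0.48j), (0.18-0.48j)], [(0.3+0j), (0.7+0j), (0.7-0j)]]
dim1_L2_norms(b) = [1.85, 1.43, 2.13]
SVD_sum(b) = [[0.77, 0.15, 0.93], [-0.37, -0.07, -0.45], [-1.22, -0.23, -1.48]] + [[-0.22, 1.37, -0.04], [-0.01, 0.09, -0.00], [-0.13, 0.84, -0.02]] + [[0.09, 0.01, -0.07], [0.99, 0.13, -0.84], [-0.25, -0.03, 0.21]]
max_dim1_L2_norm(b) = 2.13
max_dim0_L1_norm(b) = 3.4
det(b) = 5.17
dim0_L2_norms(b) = [1.82, 1.64, 2.0]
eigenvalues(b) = [(1.54+0j), (-1.02+1.52j), (-1.02-1.52j)]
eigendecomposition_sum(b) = [[0.81-0.00j, (0.83+0j), (-0.14-0j)], [0.65-0.00j, 0.67+0.00j, (-0.12-0j)], [(-0.33+0j), (-0.34+0j), (0.06+0j)]] + [[(-0.09+0.46j),(0.35-0.36j),(0.48+0.43j)], [-0.03-0.49j,-0.26+0.45j,-0.59-0.31j], [(-0.64-0.19j),0.45+0.54j,(-0.67+0.61j)]] + [[-0.09-0.46j, (0.35+0.36j), 0.48-0.43j], [(-0.03+0.49j), (-0.26-0.45j), (-0.59+0.31j)], [-0.64+0.19j, (0.45-0.54j), -0.67-0.61j]]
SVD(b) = [[-0.52, 0.85, 0.09], [0.25, 0.05, 0.97], [0.82, 0.52, -0.24]] @ diag([2.356623791757861, 1.6292178921425997, 1.3455383175678146]) @ [[-0.63, -0.12, -0.76], [-0.16, 0.99, -0.03], [0.76, 0.1, -0.64]]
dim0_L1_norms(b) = [2.84, 2.25, 3.4]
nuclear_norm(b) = 5.33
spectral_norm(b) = 2.36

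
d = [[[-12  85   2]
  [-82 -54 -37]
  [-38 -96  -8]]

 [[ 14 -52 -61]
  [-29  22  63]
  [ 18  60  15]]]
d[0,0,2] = 2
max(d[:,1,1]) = 22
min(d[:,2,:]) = -96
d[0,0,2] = 2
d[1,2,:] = [18, 60, 15]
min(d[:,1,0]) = -82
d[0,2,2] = -8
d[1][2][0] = 18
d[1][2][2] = 15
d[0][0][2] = 2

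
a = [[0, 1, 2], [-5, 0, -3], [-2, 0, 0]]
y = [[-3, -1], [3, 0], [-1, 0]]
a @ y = [[1, 0], [18, 5], [6, 2]]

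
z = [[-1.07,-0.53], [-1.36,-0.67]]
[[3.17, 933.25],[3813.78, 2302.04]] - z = [[4.24, 933.78], [3815.14, 2302.71]]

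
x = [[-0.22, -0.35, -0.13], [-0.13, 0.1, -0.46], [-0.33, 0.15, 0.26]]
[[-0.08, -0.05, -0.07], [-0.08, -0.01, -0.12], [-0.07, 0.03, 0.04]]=x @ [[0.29, 0.01, 0.09], [0.01, 0.12, 0.05], [0.09, 0.05, 0.24]]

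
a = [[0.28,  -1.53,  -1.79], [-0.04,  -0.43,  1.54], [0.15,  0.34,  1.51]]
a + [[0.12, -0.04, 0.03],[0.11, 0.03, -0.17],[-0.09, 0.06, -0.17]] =[[0.4, -1.57, -1.76],[0.07, -0.40, 1.37],[0.06, 0.4, 1.34]]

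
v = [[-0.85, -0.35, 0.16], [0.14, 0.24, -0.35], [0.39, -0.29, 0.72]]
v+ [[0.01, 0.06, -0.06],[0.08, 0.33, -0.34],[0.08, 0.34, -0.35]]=[[-0.84, -0.29, 0.10], [0.22, 0.57, -0.69], [0.47, 0.05, 0.37]]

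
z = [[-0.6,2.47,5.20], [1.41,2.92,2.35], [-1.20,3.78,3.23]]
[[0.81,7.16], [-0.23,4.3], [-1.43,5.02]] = z @ [[0.41, 0.26], [-0.71, 0.35], [0.54, 1.24]]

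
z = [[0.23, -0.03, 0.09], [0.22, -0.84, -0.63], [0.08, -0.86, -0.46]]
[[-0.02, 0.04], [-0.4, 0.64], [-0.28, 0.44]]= z @ [[-0.29, 0.46], [0.03, -0.04], [0.5, -0.80]]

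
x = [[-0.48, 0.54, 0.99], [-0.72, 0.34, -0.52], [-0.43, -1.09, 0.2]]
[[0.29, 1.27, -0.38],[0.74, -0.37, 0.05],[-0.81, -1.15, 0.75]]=x @ [[-0.39, 0.38, -0.24], [0.83, 1.07, -0.62], [-0.35, 0.88, -0.16]]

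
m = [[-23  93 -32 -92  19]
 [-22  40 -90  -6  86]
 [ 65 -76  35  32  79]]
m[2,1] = -76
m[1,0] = -22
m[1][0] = -22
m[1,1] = 40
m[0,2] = -32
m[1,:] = [-22, 40, -90, -6, 86]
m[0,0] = -23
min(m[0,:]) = -92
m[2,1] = -76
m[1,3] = -6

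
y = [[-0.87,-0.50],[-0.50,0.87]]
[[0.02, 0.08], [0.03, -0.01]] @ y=[[-0.06, 0.06], [-0.02, -0.02]]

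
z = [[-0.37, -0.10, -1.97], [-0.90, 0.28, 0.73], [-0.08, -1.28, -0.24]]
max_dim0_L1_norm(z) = 2.94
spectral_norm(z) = 2.16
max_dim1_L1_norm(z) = 2.44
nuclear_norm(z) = 4.37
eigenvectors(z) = [[0.86+0.00j, 0.61+0.00j, (0.61-0j)], [0.30+0.00j, (-0.33+0.51j), (-0.33-0.51j)], [0.41+0.00j, (-0.26-0.43j), -0.26+0.43j]]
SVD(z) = [[0.9, -0.34, -0.27], [-0.35, -0.23, -0.91], [0.25, 0.91, -0.32]] @ diag([2.1551309814825754, 1.257723030738922, 0.9617916773412268]) @ [[-0.02, -0.24, -0.97], [0.2, -0.95, 0.23], [0.98, 0.19, -0.06]]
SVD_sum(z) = [[-0.03, -0.46, -1.89], [0.01, 0.18, 0.74], [-0.01, -0.13, -0.52]] + [[-0.09, 0.41, -0.10], [-0.06, 0.27, -0.06], [0.23, -1.09, 0.26]] + [[-0.25,-0.05,0.02], [-0.85,-0.17,0.06], [-0.30,-0.06,0.02]]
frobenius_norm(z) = 2.67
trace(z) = -0.33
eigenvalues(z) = [(-1.34+0j), (0.5+1.3j), (0.5-1.3j)]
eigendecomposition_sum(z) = [[-0.71+0.00j,(-0.69-0j),-0.82-0.00j], [-0.24+0.00j,-0.24-0.00j,-0.28-0.00j], [-0.34+0.00j,-0.33-0.00j,(-0.39-0j)]] + [[0.17+0.28j, (0.3-0.5j), (-0.58-0.24j)], [-0.33-0.01j, (0.26+0.52j), 0.51-0.35j], [(0.13-0.24j), (-0.48+0j), (0.07+0.5j)]] + [[0.17-0.28j,0.30+0.50j,-0.58+0.24j], [-0.33+0.01j,0.26-0.52j,0.51+0.35j], [(0.13+0.24j),(-0.48-0j),0.07-0.50j]]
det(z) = -2.61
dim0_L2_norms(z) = [0.98, 1.31, 2.11]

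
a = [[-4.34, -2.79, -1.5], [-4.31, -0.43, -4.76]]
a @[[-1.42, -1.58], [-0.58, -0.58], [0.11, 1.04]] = [[7.62, 6.92], [5.85, 2.11]]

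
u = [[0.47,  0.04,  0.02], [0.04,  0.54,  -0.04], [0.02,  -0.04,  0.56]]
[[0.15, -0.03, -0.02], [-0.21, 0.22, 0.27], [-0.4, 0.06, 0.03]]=u @ [[0.39, -0.11, -0.1], [-0.47, 0.42, 0.52], [-0.77, 0.15, 0.09]]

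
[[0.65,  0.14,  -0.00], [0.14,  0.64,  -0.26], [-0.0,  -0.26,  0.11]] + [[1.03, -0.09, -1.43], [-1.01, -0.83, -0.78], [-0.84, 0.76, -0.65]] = [[1.68, 0.05, -1.43], [-0.87, -0.19, -1.04], [-0.84, 0.50, -0.54]]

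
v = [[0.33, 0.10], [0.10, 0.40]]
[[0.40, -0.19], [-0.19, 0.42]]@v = [[0.11, -0.04], [-0.02, 0.15]]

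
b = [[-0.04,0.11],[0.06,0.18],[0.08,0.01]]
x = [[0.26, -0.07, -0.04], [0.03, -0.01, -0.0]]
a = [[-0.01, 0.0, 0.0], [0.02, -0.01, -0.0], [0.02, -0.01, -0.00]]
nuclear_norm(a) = 0.04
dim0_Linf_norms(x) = [0.26, 0.07, 0.04]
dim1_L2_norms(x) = [0.27, 0.03]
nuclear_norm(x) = 0.28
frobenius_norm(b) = 0.24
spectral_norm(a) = 0.03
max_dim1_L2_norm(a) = 0.02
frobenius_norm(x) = 0.27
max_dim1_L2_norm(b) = 0.19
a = b @ x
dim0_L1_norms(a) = [0.05, 0.02, 0.0]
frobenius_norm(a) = 0.03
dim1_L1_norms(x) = [0.37, 0.04]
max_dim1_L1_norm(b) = 0.24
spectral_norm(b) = 0.21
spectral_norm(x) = 0.27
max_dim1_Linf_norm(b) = 0.18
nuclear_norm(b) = 0.32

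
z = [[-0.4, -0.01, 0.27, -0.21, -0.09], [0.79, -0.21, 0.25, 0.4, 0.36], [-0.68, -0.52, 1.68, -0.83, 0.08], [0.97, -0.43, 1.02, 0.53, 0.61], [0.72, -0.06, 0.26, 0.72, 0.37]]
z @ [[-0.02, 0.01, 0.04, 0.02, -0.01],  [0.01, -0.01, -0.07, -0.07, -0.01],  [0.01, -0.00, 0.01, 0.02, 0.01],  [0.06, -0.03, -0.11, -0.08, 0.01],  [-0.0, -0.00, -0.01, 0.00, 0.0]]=[[-0.00, 0.00, 0.01, 0.01, 0.0], [0.01, -0.0, 0.0, 0.00, 0.00], [-0.02, 0.02, 0.12, 0.12, 0.02], [0.02, -0.0, 0.01, 0.03, 0.01], [0.03, -0.01, -0.05, -0.03, 0.00]]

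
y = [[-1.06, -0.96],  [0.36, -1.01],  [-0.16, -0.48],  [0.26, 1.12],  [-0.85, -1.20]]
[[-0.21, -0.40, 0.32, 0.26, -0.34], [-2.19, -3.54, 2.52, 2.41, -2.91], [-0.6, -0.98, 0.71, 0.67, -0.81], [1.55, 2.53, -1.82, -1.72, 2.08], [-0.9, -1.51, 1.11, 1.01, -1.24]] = y@[[-1.33, -2.11, 1.48, 1.45, -1.73], [1.69, 2.75, -1.97, -1.87, 2.26]]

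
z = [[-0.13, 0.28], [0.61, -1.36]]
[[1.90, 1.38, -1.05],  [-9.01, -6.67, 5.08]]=z@[[-10.58, -1.43, 0.01],[1.88, 4.26, -3.73]]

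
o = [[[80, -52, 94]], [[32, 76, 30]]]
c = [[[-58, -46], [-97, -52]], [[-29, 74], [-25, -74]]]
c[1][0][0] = -29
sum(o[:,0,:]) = 260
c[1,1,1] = -74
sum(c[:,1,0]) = -122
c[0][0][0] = -58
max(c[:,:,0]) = -25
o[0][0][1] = -52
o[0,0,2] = 94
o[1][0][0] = 32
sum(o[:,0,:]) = 260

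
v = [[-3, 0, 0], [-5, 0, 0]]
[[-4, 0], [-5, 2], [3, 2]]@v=[[12, 0, 0], [5, 0, 0], [-19, 0, 0]]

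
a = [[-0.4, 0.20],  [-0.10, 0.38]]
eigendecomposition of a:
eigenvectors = [[-0.99, -0.26], [-0.13, -0.97]]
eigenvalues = [-0.37, 0.35]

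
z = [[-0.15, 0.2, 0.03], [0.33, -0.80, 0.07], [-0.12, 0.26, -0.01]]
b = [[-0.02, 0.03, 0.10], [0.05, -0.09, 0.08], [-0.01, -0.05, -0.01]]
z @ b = [[0.01, -0.02, 0.00], [-0.05, 0.08, -0.03], [0.02, -0.03, 0.01]]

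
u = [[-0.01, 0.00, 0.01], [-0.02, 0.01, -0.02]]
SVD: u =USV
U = [[0.00, -1.0], [1.0, 0.00]]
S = [0.03, 0.01]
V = [[-0.67, 0.33, -0.67], [0.71, 0.00, -0.71]]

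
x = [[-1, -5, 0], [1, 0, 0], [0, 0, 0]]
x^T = [[-1, 1, 0], [-5, 0, 0], [0, 0, 0]]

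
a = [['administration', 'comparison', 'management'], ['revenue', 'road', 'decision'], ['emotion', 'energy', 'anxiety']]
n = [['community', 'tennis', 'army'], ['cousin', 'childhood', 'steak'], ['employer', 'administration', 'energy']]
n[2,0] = 'employer'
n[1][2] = 'steak'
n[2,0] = 'employer'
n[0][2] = 'army'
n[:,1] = ['tennis', 'childhood', 'administration']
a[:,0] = ['administration', 'revenue', 'emotion']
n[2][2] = 'energy'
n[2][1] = 'administration'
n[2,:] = ['employer', 'administration', 'energy']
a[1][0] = 'revenue'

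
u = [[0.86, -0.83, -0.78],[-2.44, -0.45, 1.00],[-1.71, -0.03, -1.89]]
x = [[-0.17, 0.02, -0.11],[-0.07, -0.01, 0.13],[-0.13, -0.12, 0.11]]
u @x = [[0.01, 0.12, -0.29], [0.32, -0.16, 0.32], [0.54, 0.19, -0.02]]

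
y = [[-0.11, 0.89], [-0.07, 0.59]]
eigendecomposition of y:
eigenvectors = [[-0.99,-0.83], [-0.12,-0.56]]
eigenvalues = [-0.01, 0.49]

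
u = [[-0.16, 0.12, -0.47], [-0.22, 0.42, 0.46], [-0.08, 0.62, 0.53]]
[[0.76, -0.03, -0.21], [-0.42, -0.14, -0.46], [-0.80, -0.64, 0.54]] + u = [[0.6, 0.09, -0.68], [-0.64, 0.28, 0.00], [-0.88, -0.02, 1.07]]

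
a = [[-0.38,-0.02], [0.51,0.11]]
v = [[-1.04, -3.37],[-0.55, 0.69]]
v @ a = [[-1.32, -0.35], [0.56, 0.09]]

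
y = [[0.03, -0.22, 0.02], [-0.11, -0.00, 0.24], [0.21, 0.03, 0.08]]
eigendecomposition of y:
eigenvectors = [[-0.58+0.00j,0.25+0.51j,(0.25-0.51j)],[(-0.69+0j),0.23-0.51j,(0.23+0.51j)],[0.44+0.00j,(0.61+0j),(0.61-0j)]]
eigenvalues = [(-0.25+0j), (0.18+0.15j), (0.18-0.15j)]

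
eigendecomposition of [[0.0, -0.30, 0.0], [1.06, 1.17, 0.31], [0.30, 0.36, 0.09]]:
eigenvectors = [[-0.3,0.64,-0.28],[0.91,-0.72,0.0],[0.29,-0.27,0.96]]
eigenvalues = [0.92, 0.33, 0.0]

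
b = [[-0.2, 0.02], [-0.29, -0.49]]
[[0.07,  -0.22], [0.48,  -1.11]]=b @ [[-0.44, 1.24], [-0.72, 1.54]]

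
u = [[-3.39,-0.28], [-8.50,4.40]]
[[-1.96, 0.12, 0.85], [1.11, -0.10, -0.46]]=u @[[0.48,  -0.03,  -0.21], [1.18,  -0.08,  -0.51]]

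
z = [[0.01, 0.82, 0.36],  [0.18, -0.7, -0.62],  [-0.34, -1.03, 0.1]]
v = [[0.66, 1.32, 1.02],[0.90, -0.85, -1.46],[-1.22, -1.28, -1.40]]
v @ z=[[-0.1, -1.43, -0.48],[0.35, 2.84, 0.70],[0.23, 1.34, 0.21]]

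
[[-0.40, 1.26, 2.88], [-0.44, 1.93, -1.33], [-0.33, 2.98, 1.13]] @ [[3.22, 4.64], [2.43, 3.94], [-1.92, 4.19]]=[[-3.76, 15.18], [5.83, -0.01], [4.01, 14.94]]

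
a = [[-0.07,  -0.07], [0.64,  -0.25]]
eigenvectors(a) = [[0.13+0.28j, 0.13-0.28j], [(0.95+0j), (0.95-0j)]]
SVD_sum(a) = [[-0.04, 0.01],[0.64, -0.25]] + [[-0.03, -0.08], [-0.00, -0.0]]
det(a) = 0.06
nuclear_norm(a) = 0.78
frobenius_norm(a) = 0.69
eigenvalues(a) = [(-0.16+0.19j), (-0.16-0.19j)]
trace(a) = -0.32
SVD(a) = [[-0.06, 1.00], [1.0, 0.06]] @ diag([0.6882634321263198, 0.09051766677118166]) @ [[0.93, -0.36], [-0.36, -0.93]]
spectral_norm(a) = 0.69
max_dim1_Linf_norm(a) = 0.64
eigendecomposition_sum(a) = [[(-0.03+0.13j), -0.04-0.03j], [0.32+0.27j, (-0.12+0.06j)]] + [[-0.04-0.13j, -0.04+0.03j], [0.32-0.27j, (-0.12-0.06j)]]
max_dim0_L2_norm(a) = 0.64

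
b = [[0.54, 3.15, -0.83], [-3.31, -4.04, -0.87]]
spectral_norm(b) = 5.98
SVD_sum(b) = [[1.53,2.46,0.17], [-2.76,-4.42,-0.31]] + [[-0.99,0.69,-1.0], [-0.55,0.38,-0.56]]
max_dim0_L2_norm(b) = 5.12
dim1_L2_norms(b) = [3.3, 5.29]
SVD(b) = [[-0.49, 0.87], [0.87, 0.49]] @ diag([5.975259654900396, 1.798296987852569]) @ [[-0.53, -0.85, -0.06], [-0.63, 0.44, -0.64]]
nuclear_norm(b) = 7.77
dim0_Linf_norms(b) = [3.31, 4.04, 0.87]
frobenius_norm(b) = 6.24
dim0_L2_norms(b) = [3.35, 5.12, 1.2]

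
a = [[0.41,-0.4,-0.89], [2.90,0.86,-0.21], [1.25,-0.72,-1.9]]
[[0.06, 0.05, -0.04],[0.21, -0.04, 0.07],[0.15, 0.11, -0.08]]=a @[[0.06, 0.01, -0.0], [0.03, -0.08, 0.08], [-0.05, -0.02, 0.01]]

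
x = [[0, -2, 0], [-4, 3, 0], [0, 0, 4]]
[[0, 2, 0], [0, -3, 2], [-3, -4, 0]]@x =[[-8, 6, 0], [12, -9, 8], [16, -6, 0]]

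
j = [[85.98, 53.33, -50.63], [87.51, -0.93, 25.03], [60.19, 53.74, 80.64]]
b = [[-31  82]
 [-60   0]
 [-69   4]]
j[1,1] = -0.93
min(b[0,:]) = -31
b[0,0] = -31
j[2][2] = 80.64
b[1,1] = 0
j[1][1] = -0.93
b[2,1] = 4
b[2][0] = -69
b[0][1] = 82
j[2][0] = 60.19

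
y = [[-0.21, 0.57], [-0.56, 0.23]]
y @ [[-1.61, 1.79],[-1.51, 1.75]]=[[-0.52, 0.62], [0.55, -0.60]]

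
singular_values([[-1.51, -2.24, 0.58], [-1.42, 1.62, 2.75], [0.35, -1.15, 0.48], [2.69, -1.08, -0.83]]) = [4.36, 2.94, 1.72]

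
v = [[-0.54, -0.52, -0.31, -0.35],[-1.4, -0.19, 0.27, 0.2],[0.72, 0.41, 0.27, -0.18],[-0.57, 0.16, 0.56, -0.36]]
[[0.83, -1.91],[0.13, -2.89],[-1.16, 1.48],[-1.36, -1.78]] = v@[[-0.08,1.63],[-1.25,2.17],[-1.53,-1.48],[0.96,1.02]]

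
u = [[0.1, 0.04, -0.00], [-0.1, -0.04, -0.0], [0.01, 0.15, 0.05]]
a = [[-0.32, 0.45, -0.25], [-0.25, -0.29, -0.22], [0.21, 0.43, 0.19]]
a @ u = [[-0.08,-0.07,-0.01],[0.00,-0.03,-0.01],[-0.02,0.02,0.01]]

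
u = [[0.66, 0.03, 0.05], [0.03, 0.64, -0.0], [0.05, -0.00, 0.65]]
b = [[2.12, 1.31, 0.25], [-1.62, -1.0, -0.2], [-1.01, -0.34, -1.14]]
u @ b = [[1.3, 0.82, 0.10], [-0.97, -0.6, -0.12], [-0.55, -0.16, -0.73]]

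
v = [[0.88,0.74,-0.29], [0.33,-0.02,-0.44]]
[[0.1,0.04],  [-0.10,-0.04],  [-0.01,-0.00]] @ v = [[0.1, 0.07, -0.05],  [-0.1, -0.07, 0.05],  [-0.01, -0.01, 0.0]]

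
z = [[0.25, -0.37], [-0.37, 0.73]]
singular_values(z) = [0.93, 0.05]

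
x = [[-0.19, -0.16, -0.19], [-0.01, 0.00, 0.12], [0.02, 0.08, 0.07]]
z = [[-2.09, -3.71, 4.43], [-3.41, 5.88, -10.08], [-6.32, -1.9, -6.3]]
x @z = [[2.14,0.13,1.97],[-0.74,-0.19,-0.8],[-0.76,0.26,-1.16]]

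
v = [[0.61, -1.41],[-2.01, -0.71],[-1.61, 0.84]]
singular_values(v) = [2.68, 1.74]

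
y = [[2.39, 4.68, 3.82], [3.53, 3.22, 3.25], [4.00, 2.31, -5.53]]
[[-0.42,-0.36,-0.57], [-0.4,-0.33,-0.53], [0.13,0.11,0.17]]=y@[[-0.04, -0.03, -0.05],[-0.02, -0.02, -0.03],[-0.06, -0.05, -0.08]]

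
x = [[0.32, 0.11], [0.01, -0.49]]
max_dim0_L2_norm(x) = 0.5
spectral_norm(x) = 0.51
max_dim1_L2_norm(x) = 0.49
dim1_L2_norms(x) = [0.34, 0.49]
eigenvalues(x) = [0.32, -0.49]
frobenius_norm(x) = 0.60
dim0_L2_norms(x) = [0.32, 0.5]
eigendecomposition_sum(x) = [[0.32, 0.04],[0.0, 0.00]] + [[-0.00, 0.07],[0.01, -0.49]]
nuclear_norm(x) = 0.82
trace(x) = -0.17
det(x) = -0.16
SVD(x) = [[-0.33,0.94], [0.94,0.33]] @ diag([0.5080357365352655, 0.31080490730210536]) @ [[-0.19, -0.98],[0.98, -0.19]]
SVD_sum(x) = [[0.03,  0.17], [-0.09,  -0.47]] + [[0.29, -0.06], [0.1, -0.02]]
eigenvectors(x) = [[1.00, -0.13], [0.01, 0.99]]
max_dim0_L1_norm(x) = 0.6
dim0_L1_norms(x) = [0.33, 0.6]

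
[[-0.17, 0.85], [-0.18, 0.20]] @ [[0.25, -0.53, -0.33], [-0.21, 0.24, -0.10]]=[[-0.22, 0.29, -0.03], [-0.09, 0.14, 0.04]]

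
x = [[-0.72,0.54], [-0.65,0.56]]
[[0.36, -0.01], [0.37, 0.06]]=x @ [[-0.07, 0.73], [0.58, 0.95]]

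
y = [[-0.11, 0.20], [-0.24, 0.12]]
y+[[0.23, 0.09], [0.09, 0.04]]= [[0.12, 0.29], [-0.15, 0.16]]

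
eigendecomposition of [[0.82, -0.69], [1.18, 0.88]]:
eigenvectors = [[0.02-0.61j, (0.02+0.61j)],[-0.79+0.00j, (-0.79-0j)]]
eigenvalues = [(0.85+0.9j), (0.85-0.9j)]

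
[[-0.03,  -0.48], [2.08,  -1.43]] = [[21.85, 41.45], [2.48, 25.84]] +[[-21.88, -41.93], [-0.4, -27.27]]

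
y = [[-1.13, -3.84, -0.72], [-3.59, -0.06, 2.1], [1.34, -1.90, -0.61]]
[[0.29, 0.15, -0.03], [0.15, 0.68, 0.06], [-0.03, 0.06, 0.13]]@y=[[-0.91, -1.07, 0.12], [-2.53, -0.73, 1.28], [-0.01, -0.14, 0.07]]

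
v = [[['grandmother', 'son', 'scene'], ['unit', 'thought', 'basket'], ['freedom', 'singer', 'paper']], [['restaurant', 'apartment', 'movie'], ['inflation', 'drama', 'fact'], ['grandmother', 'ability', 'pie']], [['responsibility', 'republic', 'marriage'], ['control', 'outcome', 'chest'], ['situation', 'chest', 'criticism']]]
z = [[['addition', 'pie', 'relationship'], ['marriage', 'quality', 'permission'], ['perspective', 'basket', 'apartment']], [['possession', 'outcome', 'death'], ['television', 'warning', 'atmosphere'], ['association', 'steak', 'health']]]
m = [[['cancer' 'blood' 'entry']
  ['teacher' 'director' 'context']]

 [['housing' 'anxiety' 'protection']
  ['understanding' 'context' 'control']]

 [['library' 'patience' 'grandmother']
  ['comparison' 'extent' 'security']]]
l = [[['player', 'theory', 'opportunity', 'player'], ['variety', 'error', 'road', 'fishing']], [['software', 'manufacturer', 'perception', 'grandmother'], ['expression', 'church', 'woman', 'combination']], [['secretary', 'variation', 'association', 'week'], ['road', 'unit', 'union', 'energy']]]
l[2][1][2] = 'union'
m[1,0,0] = 'housing'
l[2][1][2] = 'union'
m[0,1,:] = ['teacher', 'director', 'context']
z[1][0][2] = 'death'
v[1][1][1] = 'drama'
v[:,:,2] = [['scene', 'basket', 'paper'], ['movie', 'fact', 'pie'], ['marriage', 'chest', 'criticism']]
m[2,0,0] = 'library'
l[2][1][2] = 'union'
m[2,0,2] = 'grandmother'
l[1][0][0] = 'software'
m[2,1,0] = 'comparison'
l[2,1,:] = ['road', 'unit', 'union', 'energy']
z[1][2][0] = 'association'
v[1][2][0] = 'grandmother'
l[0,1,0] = 'variety'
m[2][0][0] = 'library'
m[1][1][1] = 'context'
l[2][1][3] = 'energy'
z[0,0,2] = 'relationship'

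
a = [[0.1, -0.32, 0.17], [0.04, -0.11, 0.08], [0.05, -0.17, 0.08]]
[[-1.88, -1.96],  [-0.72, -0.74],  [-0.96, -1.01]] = a@ [[0.94, -2.89], [4.23, 3.99], [-3.66, -2.32]]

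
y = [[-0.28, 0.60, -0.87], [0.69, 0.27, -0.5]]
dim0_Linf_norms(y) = [0.69, 0.6, 0.87]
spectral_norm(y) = 1.20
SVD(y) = [[-0.85,-0.53], [-0.53,0.85]] @ diag([1.20289134150731, 0.7398326976599127]) @ [[-0.11, -0.54, 0.83],[0.99, -0.12, 0.05]]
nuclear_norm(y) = 1.94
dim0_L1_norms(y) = [0.97, 0.87, 1.37]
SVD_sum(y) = [[0.11, 0.55, -0.85],  [0.07, 0.34, -0.53]] + [[-0.39, 0.05, -0.02], [0.62, -0.07, 0.03]]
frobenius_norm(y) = 1.41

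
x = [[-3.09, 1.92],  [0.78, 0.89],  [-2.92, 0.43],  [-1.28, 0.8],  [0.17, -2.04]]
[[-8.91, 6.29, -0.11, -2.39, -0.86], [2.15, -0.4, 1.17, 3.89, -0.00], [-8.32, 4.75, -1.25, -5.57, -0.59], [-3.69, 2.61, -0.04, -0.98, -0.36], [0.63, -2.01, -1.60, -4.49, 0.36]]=x @ [[2.84, -1.5, 0.55, 2.26, 0.18], [-0.07, 0.86, 0.83, 2.39, -0.16]]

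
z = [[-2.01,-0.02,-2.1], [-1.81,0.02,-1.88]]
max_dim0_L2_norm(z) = 2.82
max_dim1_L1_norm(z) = 4.13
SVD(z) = [[-0.74,  -0.67],  [-0.67,  0.74]] @ diag([3.9064779559749265, 0.028809364483742588]) @ [[0.69,0.00,0.72], [-0.14,0.98,0.14]]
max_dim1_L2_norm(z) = 2.91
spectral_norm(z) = 3.91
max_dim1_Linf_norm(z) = 2.1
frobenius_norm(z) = 3.91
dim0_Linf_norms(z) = [2.01, 0.02, 2.1]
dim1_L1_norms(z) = [4.13, 3.71]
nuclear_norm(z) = 3.94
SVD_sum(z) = [[-2.01, -0.0, -2.10], [-1.81, -0.0, -1.88]] + [[0.0,-0.02,-0.00],[-0.0,0.02,0.0]]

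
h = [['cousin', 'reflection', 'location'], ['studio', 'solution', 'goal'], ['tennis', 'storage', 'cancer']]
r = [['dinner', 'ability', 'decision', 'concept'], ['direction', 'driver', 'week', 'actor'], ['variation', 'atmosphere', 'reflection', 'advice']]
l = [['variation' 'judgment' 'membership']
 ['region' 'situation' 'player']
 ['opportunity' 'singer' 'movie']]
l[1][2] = 'player'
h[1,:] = ['studio', 'solution', 'goal']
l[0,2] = 'membership'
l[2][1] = 'singer'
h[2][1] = 'storage'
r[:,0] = ['dinner', 'direction', 'variation']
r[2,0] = 'variation'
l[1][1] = 'situation'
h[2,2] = 'cancer'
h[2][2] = 'cancer'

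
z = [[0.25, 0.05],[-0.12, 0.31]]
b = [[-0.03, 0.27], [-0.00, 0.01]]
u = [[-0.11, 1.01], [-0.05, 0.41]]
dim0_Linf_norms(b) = [0.03, 0.27]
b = z @ u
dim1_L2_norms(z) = [0.25, 0.33]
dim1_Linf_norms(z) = [0.25, 0.31]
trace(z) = 0.56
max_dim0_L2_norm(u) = 1.09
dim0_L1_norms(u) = [0.16, 1.42]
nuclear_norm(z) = 0.59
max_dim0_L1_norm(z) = 0.37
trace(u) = 0.30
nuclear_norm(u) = 1.10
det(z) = 0.08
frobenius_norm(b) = 0.27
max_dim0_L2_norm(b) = 0.27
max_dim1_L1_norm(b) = 0.3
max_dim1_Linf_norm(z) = 0.31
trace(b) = -0.02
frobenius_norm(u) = 1.10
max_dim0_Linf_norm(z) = 0.31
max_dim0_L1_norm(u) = 1.42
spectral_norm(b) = 0.27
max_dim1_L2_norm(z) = 0.33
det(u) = 0.01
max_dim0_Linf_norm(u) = 1.01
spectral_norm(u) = 1.10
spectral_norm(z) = 0.34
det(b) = -0.00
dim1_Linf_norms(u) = [1.01, 0.41]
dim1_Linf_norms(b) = [0.27, 0.01]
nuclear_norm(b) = 0.27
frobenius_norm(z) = 0.42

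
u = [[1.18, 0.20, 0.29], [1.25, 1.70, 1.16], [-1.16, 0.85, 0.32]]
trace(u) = 3.20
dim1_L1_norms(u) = [1.67, 4.11, 2.33]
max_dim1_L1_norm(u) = 4.11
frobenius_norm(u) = 3.08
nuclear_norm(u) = 4.26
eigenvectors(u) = [[-0.13, -0.56, 0.23], [-0.49, -0.26, 0.94], [0.86, 0.79, 0.26]]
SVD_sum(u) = [[0.63, 0.63, 0.46], [1.5, 1.5, 1.08], [-0.03, -0.03, -0.02]] + [[0.55, -0.43, -0.17], [-0.25, 0.2, 0.08], [-1.13, 0.88, 0.34]] + [[-0.0,-0.00,0.00], [0.0,0.0,-0.0], [-0.00,-0.0,0.00]]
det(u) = 0.01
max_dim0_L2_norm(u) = 2.07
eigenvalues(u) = [0.0, 0.86, 2.33]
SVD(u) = [[-0.39,  0.43,  0.82],[-0.92,  -0.2,  -0.33],[0.02,  -0.88,  0.47]] @ diag([2.587293337745458, 1.670631177207143, 0.0021573598321584374]) @ [[-0.63, -0.63, -0.45], [0.77, -0.6, -0.23], [-0.13, -0.49, 0.86]]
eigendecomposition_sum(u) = [[-0.00, 0.0, -0.00], [-0.00, 0.0, -0.0], [0.01, -0.00, 0.0]] + [[0.99,-0.24,0.01], [0.46,-0.11,0.0], [-1.39,0.34,-0.01]] + [[0.2, 0.44, 0.28], [0.80, 1.81, 1.16], [0.22, 0.51, 0.33]]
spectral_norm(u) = 2.59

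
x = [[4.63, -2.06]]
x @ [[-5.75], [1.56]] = [[-29.84]]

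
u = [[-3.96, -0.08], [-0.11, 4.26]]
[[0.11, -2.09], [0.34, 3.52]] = u@[[-0.03, 0.51], [0.08, 0.84]]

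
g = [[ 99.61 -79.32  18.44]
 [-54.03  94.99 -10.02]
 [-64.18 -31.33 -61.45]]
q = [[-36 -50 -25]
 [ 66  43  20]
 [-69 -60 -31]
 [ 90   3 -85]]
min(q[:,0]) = -69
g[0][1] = -79.32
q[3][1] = 3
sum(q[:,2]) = -121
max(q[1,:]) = 66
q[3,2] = -85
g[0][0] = 99.61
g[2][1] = -31.33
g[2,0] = -64.18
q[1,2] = 20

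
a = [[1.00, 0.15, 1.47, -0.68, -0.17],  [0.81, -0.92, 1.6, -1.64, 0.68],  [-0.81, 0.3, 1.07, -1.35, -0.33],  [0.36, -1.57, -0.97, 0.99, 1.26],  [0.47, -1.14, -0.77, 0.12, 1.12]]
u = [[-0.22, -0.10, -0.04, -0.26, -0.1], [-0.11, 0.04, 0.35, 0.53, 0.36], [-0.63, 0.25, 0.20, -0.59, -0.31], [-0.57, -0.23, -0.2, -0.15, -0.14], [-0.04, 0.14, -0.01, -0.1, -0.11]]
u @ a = [[-0.41,0.57,-0.2,0.1,-0.46],[-0.00,-1.19,-0.51,0.1,1.00],[-0.95,1.02,0.5,-0.87,-0.88],[-0.71,0.46,-1.17,0.87,-0.34],[-0.01,0.14,0.34,-0.3,-0.14]]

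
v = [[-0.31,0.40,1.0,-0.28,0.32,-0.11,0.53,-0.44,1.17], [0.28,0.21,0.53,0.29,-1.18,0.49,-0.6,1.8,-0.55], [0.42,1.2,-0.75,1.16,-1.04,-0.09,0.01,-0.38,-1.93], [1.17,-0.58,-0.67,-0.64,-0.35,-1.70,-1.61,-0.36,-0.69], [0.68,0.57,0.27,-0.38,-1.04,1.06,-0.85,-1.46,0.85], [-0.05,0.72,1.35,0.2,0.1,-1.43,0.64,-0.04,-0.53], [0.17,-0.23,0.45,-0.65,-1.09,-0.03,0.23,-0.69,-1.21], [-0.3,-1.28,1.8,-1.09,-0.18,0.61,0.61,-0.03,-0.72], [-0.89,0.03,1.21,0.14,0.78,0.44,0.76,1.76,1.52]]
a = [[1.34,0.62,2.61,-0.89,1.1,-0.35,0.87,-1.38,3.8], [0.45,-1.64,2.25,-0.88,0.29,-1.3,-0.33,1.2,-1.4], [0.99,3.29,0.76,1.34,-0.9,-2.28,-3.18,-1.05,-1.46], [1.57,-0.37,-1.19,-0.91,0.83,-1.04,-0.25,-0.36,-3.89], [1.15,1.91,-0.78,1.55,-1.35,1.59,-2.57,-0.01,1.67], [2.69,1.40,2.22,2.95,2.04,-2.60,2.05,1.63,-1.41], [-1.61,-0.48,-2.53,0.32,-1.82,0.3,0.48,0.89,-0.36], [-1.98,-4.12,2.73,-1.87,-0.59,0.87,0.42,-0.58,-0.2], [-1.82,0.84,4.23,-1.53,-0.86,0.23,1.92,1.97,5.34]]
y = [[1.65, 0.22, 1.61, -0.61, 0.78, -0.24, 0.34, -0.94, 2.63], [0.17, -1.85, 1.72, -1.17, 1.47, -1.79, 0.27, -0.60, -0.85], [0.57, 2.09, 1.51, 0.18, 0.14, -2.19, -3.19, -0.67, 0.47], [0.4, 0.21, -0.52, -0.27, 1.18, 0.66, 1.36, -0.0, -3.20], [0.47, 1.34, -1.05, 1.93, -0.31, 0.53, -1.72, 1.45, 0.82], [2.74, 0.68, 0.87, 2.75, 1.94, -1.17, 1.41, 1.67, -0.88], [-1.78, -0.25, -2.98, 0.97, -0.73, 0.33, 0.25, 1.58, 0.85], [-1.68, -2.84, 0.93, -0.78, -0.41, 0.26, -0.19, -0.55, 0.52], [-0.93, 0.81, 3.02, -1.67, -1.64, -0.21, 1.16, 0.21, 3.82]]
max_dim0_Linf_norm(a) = 5.34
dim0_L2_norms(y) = [4.22, 4.35, 5.37, 4.18, 3.38, 3.22, 4.31, 3.07, 5.93]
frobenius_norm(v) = 7.67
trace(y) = 3.08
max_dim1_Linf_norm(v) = 1.93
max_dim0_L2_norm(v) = 3.34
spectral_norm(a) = 10.16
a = y + v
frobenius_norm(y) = 12.96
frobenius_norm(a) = 16.45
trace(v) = -2.24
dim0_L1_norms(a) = [13.6, 14.67, 19.3, 12.24, 9.78, 10.56, 12.07, 9.07, 19.53]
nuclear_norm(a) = 40.32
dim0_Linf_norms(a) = [2.69, 4.12, 4.23, 2.95, 2.04, 2.6, 3.18, 1.97, 5.34]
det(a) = 38128.69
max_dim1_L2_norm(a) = 7.82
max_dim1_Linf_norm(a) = 5.34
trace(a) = 0.84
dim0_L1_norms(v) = [4.27, 5.22, 8.03, 4.83, 6.08, 5.96, 5.84, 6.96, 9.17]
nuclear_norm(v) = 18.62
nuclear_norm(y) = 32.12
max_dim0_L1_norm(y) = 14.21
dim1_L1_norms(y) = [9.02, 9.89, 11.01, 7.8, 9.62, 14.11, 9.72, 8.16, 13.47]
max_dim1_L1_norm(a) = 18.99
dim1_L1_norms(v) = [4.56, 5.93, 6.98, 7.77, 7.16, 5.06, 4.75, 6.62, 7.53]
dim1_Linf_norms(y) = [2.63, 1.85, 3.19, 3.2, 1.93, 2.75, 2.98, 2.84, 3.82]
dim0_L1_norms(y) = [10.39, 10.29, 14.21, 10.33, 8.6, 7.38, 9.89, 7.67, 14.04]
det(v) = -0.00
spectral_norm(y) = 7.42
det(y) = -3364.36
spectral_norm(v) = 4.62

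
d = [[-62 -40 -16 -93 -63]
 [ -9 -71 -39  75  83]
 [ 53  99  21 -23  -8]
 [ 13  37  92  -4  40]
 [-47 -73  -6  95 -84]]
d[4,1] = -73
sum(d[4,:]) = -115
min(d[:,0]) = -62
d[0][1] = -40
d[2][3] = -23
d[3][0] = 13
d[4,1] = -73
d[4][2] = -6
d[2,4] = -8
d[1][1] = -71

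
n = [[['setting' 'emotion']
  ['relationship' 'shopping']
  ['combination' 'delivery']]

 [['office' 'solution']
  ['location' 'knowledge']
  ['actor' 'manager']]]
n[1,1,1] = 'knowledge'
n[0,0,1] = 'emotion'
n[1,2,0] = 'actor'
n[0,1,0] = 'relationship'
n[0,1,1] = 'shopping'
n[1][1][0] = 'location'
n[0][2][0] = 'combination'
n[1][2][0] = 'actor'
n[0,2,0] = 'combination'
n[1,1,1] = 'knowledge'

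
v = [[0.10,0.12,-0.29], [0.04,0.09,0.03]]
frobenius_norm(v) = 0.35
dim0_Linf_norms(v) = [0.1, 0.12, 0.29]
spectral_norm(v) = 0.33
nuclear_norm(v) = 0.43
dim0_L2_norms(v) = [0.11, 0.15, 0.29]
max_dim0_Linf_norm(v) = 0.29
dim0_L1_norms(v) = [0.14, 0.21, 0.32]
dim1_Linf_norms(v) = [0.29, 0.09]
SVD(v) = [[-1.00, -0.06], [-0.06, 1.00]] @ diag([0.32996760061372643, 0.10110085333576696]) @ [[-0.31, -0.38, 0.87], [0.33, 0.81, 0.47]]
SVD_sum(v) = [[0.10, 0.13, -0.29], [0.01, 0.01, -0.02]] + [[-0.0, -0.01, -0.0], [0.03, 0.08, 0.05]]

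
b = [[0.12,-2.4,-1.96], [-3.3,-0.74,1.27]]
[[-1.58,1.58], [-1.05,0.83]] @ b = [[-5.4, 2.62, 5.1],[-2.86, 1.91, 3.11]]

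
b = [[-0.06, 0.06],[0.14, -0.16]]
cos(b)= [[0.99, 0.01],[0.02, 0.98]]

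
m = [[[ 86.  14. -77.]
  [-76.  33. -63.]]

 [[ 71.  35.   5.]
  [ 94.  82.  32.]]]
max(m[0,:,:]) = 86.0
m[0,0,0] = 86.0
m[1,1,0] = 94.0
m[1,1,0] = 94.0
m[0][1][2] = -63.0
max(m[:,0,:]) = 86.0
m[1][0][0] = 71.0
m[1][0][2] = 5.0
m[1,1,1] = 82.0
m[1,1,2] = 32.0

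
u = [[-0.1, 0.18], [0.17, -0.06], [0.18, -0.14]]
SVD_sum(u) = [[-0.15,0.13], [0.13,-0.11], [0.17,-0.15]] + [[0.05, 0.05], [0.04, 0.05], [0.01, 0.01]]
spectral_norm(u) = 0.34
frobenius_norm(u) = 0.36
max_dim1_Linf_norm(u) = 0.18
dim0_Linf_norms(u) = [0.18, 0.18]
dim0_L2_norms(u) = [0.27, 0.24]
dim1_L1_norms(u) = [0.28, 0.23, 0.32]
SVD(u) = [[-0.56, -0.73], [0.49, -0.68], [0.66, -0.12]] @ diag([0.3426717171467574, 0.09734523238296083]) @ [[0.76, -0.65], [-0.65, -0.76]]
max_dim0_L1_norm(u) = 0.45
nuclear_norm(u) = 0.44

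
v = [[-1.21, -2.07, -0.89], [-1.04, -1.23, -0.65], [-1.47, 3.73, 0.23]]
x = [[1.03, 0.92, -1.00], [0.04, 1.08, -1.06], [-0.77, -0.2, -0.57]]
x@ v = [[-0.73, -6.99, -1.74], [0.39, -5.36, -0.98], [1.98, -0.29, 0.68]]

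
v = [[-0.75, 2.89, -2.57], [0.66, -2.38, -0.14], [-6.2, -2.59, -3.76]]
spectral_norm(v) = 7.77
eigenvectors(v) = [[-0.68, -0.42, -0.39], [-0.11, 0.04, 0.75], [0.72, -0.91, 0.53]]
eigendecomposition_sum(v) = [[1.55, 1.28, -0.67], [0.26, 0.21, -0.11], [-1.65, -1.36, 0.71]] + [[-2.18, 0.27, -2.01], [0.19, -0.02, 0.17], [-4.70, 0.57, -4.33]] + [[-0.11,1.35,0.11], [0.21,-2.57,-0.20], [0.15,-1.8,-0.14]]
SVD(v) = [[-0.15,-0.86,0.49], [-0.03,0.50,0.87], [-0.99,0.11,-0.10]] @ diag([7.769769926260342, 4.326534134578742, 1.355203923882069]) @ [[0.8, 0.28, 0.53], [0.06, -0.92, 0.4], [0.60, -0.28, -0.75]]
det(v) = 45.56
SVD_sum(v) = [[-0.91,-0.32,-0.60], [-0.18,-0.06,-0.12], [-6.15,-2.18,-4.05]] + [[-0.24, 3.40, -1.47], [0.14, -1.99, 0.86], [0.03, -0.45, 0.19]] + [[0.4,-0.19,-0.50],[0.7,-0.33,-0.88],[-0.08,0.04,0.10]]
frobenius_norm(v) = 9.00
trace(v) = -6.89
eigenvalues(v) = [2.47, -6.53, -2.82]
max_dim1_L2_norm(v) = 7.7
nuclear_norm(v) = 13.45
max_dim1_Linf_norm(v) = 6.2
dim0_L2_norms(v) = [6.28, 4.55, 4.56]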